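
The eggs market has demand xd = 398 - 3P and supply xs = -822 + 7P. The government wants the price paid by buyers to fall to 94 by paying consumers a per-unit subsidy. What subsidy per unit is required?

Required subsidy s = 40 per unit

At a buyer price of 94, quantity demanded is 398 − 3·94 = 116.
Sellers supply 116 only when they receive Ps with -822 + 7·Ps = 116, i.e. Ps = 134.
s = Ps − Pb = 134 − 94 = 40.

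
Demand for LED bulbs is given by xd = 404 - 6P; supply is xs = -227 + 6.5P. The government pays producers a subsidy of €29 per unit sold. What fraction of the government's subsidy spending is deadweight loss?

Pre-subsidy: 404 - 6P = -227 + 6.5P gives P* = 50.48, x* = 101.12.
With the subsidy, sellers receive Ps = Pb + 29 for each unit, where Pb is the price buyers pay.
Supply in terms of Pb becomes xs = -227 + 6.5(Pb + 29) = -38.5 + 6.5Pb. Setting this equal to demand: 404 - 6Pb = -38.5 + 6.5Pb, so Pb = 35.4.
Sellers receive Ps = 35.4 + 29 = 64.4; x' = 404 − 6·35.4 = 191.6.
ΔCS = ½(101.12 + 191.6)(50.48 − 35.4) = 2207.1088; ΔPS = ½(101.12 + 191.6)(64.4 − 50.48) = 2037.3312.
Government spending = 29 × 191.6 = 5556.4.
DWL = ½ × 29 × (191.6 − 101.12) = 1311.96; fraction = 1311.96 / 5556.4 = 1131/4790.

DWL / government spending = 1131/4790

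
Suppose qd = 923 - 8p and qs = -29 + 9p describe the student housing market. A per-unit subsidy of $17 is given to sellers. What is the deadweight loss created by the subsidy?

Deadweight loss = $612

Pre-subsidy: 923 - 8p = -29 + 9p gives p* = 56, q* = 475.
With the subsidy, sellers receive ps = pb + 17 for each unit, where pb is the price buyers pay.
Supply in terms of pb becomes qs = -29 + 9(pb + 17) = 124 + 9pb. Setting this equal to demand: 923 - 8pb = 124 + 9pb, so pb = 47.
Sellers receive ps = 47 + 17 = 64; q' = 923 − 8·47 = 547.
The subsidy expands output by 547 − 475 = 72 past the efficient level; on those units the gap between marginal cost and willingness to pay runs from 0 up to 17.
DWL = ½ × 17 × 72 = 612.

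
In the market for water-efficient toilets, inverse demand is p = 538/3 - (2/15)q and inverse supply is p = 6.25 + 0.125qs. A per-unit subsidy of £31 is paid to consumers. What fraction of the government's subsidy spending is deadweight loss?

Pre-subsidy: 538/3 - (2/15)q = 6.25 + 0.125q gives q* = 670 and p* = 90.
With the rebate, buyers effectively pay pb = ps − 31, where ps is the price sellers receive.
On the curves, pb = 538/3 - (2/15)q and ps = 6.25 + 0.125q; the wedge ps − pb = 31 gives 6.25 + 0.125q − (538/3 - (2/15)q) = 31, so q' = 790.
Then pb = 538/3 − (2/15)·790 = 74 and ps = 6.25 + 0.125·790 = 105.
ΔCS = ½(670 + 790)(90 − 74) = 11680; ΔPS = ½(670 + 790)(105 − 90) = 10950.
Government spending = 31 × 790 = 24490.
DWL = ½ × 31 × (790 − 670) = 1860; fraction = 1860 / 24490 = 6/79.

DWL / government spending = 6/79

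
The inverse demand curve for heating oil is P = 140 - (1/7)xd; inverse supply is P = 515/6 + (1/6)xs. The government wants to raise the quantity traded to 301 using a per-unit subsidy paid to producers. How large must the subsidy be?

Required subsidy s = 39 per unit

At x = 301, from the demand curve buyers pay Pb = 140 − (1/7)·301 = 97; from the supply curve sellers need Ps = 515/6 + (1/6)·301 = 136.
The subsidy must fill the gap: s = Ps − Pb = 136 − 97 = 39.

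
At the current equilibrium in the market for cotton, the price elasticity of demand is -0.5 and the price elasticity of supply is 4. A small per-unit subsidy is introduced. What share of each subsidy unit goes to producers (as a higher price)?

For a small subsidy around the equilibrium, the benefit split depends on the relative slopes, which at a point are proportional to the elasticities.
Buyer share = εs/(εs + |εd|) = 4/(4 + 0.5) = 8/9; seller share = |εd|/(εs + |εd|) = 1/9.
So producers capture 1/9 of the subsidy.

Producer share = 1/9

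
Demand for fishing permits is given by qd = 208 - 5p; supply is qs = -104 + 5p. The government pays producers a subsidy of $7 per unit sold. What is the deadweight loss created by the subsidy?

Pre-subsidy: 208 - 5p = -104 + 5p gives p* = 31.2, q* = 52.
With the subsidy, sellers receive ps = pb + 7 for each unit, where pb is the price buyers pay.
Supply in terms of pb becomes qs = -104 + 5(pb + 7) = -69 + 5pb. Setting this equal to demand: 208 - 5pb = -69 + 5pb, so pb = 27.7.
Sellers receive ps = 27.7 + 7 = 34.7; q' = 208 − 5·27.7 = 69.5.
The subsidy expands output by 69.5 − 52 = 17.5 past the efficient level; on those units the gap between marginal cost and willingness to pay runs from 0 up to 7.
DWL = ½ × 7 × 17.5 = 61.25.

Deadweight loss = $61.25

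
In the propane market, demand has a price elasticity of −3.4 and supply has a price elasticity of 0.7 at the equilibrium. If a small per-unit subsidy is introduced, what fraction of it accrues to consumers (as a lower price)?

For a small subsidy around the equilibrium, the benefit split depends on the relative slopes, which at a point are proportional to the elasticities.
Buyer share = εs/(εs + |εd|) = 0.7/(0.7 + 3.4) = 7/41; seller share = |εd|/(εs + |εd|) = 34/41.

Consumer share = 7/41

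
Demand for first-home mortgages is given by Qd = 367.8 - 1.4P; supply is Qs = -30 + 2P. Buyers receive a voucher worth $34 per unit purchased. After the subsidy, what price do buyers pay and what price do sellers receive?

Pre-subsidy: 367.8 - 1.4P = -30 + 2P gives P* = 117, Q* = 204.
With the rebate, buyers effectively pay Pb = Ps − 34, where Ps is the price sellers receive.
Demand in terms of Ps becomes Qd = 367.8 − 1.4(Ps − 34) = 415.4 - 1.4Ps. Setting this equal to supply: 415.4 - 1.4Ps = -30 + 2Ps, so Ps = 131.
Buyers pay Pb = 131 − 34 = 97; Q' = -30 + 2·131 = 232.

Buyers pay $97; sellers receive $131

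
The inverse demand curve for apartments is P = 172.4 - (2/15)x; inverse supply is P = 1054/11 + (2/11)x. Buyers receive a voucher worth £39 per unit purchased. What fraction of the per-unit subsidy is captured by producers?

Pre-subsidy: 172.4 - (2/15)x = 1054/11 + (2/11)x gives x* = 243 and P* = 140.
With the rebate, buyers effectively pay Pb = Ps − 39, where Ps is the price sellers receive.
On the curves, Pb = 172.4 - (2/15)x and Ps = 1054/11 + (2/11)x; the wedge Ps − Pb = 39 gives 1054/11 + (2/11)x − (172.4 - (2/15)x) = 39, so x' = 366.75.
Then Pb = 172.4 − (2/15)·366.75 = 123.5 and Ps = 1054/11 + (2/11)·366.75 = 162.5.
Buyers' price falls by P* − Pb = 140 − 123.5 = 16.5; sellers' price rises by Ps − P* = 162.5 − 140 = 22.5.
So producers capture 22.5/39 = 15/26 of each unit of subsidy.

Producer share = 15/26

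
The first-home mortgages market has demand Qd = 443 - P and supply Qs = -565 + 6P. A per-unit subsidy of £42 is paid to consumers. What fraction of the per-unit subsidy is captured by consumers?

Pre-subsidy: 443 - P = -565 + 6P gives P* = 144, Q* = 299.
With the rebate, buyers effectively pay Pb = Ps − 42, where Ps is the price sellers receive.
Demand in terms of Ps becomes Qd = 443 − 1(Ps − 42) = 485 - Ps. Setting this equal to supply: 485 - Ps = -565 + 6Ps, so Ps = 150.
Buyers pay Pb = 150 − 42 = 108; Q' = -565 + 6·150 = 335.
Buyers' price falls by P* − Pb = 144 − 108 = 36; sellers' price rises by Ps − P* = 150 − 144 = 6.
So consumers capture 36/42 = 6/7 of each unit of subsidy.

Consumer share = 6/7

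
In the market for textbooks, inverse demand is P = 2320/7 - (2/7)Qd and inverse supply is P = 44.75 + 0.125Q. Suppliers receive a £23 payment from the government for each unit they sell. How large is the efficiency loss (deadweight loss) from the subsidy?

Deadweight loss = £644

Pre-subsidy: 2320/7 - (2/7)Q = 44.75 + 0.125Q gives Q* = 698 and P* = 132.
With the subsidy, sellers receive Ps = Pb + 23 for each unit, where Pb is the price buyers pay.
On the curves, Pb = 2320/7 - (2/7)Q and Ps = 44.75 + 0.125Q; the wedge Ps − Pb = 23 gives 44.75 + 0.125Q − (2320/7 - (2/7)Q) = 23, so Q' = 754.
Then Pb = 2320/7 − (2/7)·754 = 116 and Ps = 44.75 + 0.125·754 = 139.
The subsidy expands output by 754 − 698 = 56 past the efficient level; on those units the gap between marginal cost and willingness to pay runs from 0 up to 23.
DWL = ½ × 23 × 56 = 644.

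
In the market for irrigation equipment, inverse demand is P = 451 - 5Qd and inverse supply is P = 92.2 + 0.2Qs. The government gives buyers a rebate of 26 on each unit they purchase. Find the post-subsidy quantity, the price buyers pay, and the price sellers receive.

Pre-subsidy: 451 - 5Q = 92.2 + 0.2Q gives Q* = 69 and P* = 106.
With the rebate, buyers effectively pay Pb = Ps − 26, where Ps is the price sellers receive.
On the curves, Pb = 451 - 5Q and Ps = 92.2 + 0.2Q; the wedge Ps − Pb = 26 gives 92.2 + 0.2Q − (451 - 5Q) = 26, so Q' = 74.
Then Pb = 451 − 5·74 = 81 and Ps = 92.2 + 0.2·74 = 107.

Q' = 74; buyers pay 81; sellers receive 107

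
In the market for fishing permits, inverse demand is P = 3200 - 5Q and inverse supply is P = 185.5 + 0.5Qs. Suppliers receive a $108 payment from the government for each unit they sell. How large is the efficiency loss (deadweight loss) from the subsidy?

Deadweight loss = 11664/11

Pre-subsidy: 3200 - 5Q = 185.5 + 0.5Q gives Q* = 6029/11 and P* = 5055/11.
With the subsidy, sellers receive Ps = Pb + 108 for each unit, where Pb is the price buyers pay.
On the curves, Pb = 3200 - 5Q and Ps = 185.5 + 0.5Q; the wedge Ps − Pb = 108 gives 185.5 + 0.5Q − (3200 - 5Q) = 108, so Q' = 6245/11.
Then Pb = 3200 − 5·(6245/11) = 3975/11 and Ps = 185.5 + 0.5·(6245/11) = 5163/11.
The subsidy expands output by 6245/11 − 6029/11 = 216/11 past the efficient level; on those units the gap between marginal cost and willingness to pay runs from 0 up to 108.
DWL = ½ × 108 × 216/11 = 11664/11.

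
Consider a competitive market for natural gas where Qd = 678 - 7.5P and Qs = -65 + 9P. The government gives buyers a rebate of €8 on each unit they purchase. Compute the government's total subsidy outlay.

Pre-subsidy: 678 - 7.5P = -65 + 9P gives P* = 1486/33, Q* = 3743/11.
With the rebate, buyers effectively pay Pb = Ps − 8, where Ps is the price sellers receive.
Demand in terms of Ps becomes Qd = 678 − 7.5(Ps − 8) = 738 - 7.5Ps. Setting this equal to supply: 738 - 7.5Ps = -65 + 9Ps, so Ps = 146/3.
Buyers pay Pb = 146/3 − 8 = 122/3; Q' = -65 + 9·(146/3) = 373.
Government outlay = subsidy × quantity = 8 × 373 = 2984.

Government cost = €2984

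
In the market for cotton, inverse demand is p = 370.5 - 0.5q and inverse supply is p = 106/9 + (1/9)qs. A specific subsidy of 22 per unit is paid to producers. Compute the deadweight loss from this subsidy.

Deadweight loss = 396

Pre-subsidy: 370.5 - 0.5q = 106/9 + (1/9)q gives q* = 587 and p* = 77.
With the subsidy, sellers receive ps = pb + 22 for each unit, where pb is the price buyers pay.
On the curves, pb = 370.5 - 0.5q and ps = 106/9 + (1/9)q; the wedge ps − pb = 22 gives 106/9 + (1/9)q − (370.5 - 0.5q) = 22, so q' = 623.
Then pb = 370.5 − 0.5·623 = 59 and ps = 106/9 + (1/9)·623 = 81.
The subsidy expands output by 623 − 587 = 36 past the efficient level; on those units the gap between marginal cost and willingness to pay runs from 0 up to 22.
DWL = ½ × 22 × 36 = 396.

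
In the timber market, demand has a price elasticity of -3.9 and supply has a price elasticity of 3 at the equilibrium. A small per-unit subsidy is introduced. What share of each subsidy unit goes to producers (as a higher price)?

Producer share = 13/23

For a small subsidy around the equilibrium, the benefit split depends on the relative slopes, which at a point are proportional to the elasticities.
Buyer share = εs/(εs + |εd|) = 3/(3 + 3.9) = 10/23; seller share = |εd|/(εs + |εd|) = 13/23.
So producers capture 13/23 of the subsidy.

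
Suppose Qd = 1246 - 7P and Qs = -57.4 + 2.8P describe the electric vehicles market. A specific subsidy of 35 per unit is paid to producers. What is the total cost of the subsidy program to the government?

Government cost = 13475

Pre-subsidy: 1246 - 7P = -57.4 + 2.8P gives P* = 133, Q* = 315.
With the subsidy, sellers receive Ps = Pb + 35 for each unit, where Pb is the price buyers pay.
Supply in terms of Pb becomes Qs = -57.4 + 2.8(Pb + 35) = 40.6 + 2.8Pb. Setting this equal to demand: 1246 - 7Pb = 40.6 + 2.8Pb, so Pb = 123.
Sellers receive Ps = 123 + 35 = 158; Q' = 1246 − 7·123 = 385.
Government outlay = subsidy × quantity = 35 × 385 = 13475.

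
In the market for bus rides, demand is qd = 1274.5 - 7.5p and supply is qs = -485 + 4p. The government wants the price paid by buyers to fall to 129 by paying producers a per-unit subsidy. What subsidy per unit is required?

Required subsidy s = 69 per unit

At a buyer price of 129, quantity demanded is 1274.5 − 7.5·129 = 307.
Sellers supply 307 only when they receive ps with -485 + 4·ps = 307, i.e. ps = 198.
s = ps − pb = 198 − 129 = 69.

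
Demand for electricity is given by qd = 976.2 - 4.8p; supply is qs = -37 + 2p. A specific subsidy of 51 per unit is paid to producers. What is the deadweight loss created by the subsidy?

Pre-subsidy: 976.2 - 4.8p = -37 + 2p gives p* = 149, q* = 261.
With the subsidy, sellers receive ps = pb + 51 for each unit, where pb is the price buyers pay.
Supply in terms of pb becomes qs = -37 + 2(pb + 51) = 65 + 2pb. Setting this equal to demand: 976.2 - 4.8pb = 65 + 2pb, so pb = 134.
Sellers receive ps = 134 + 51 = 185; q' = 976.2 − 4.8·134 = 333.
The subsidy expands output by 333 − 261 = 72 past the efficient level; on those units the gap between marginal cost and willingness to pay runs from 0 up to 51.
DWL = ½ × 51 × 72 = 1836.

Deadweight loss = 1836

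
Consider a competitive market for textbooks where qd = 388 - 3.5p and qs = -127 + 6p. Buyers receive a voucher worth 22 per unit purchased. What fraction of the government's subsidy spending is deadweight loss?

DWL / government spending = 462/4691

Pre-subsidy: 388 - 3.5p = -127 + 6p gives p* = 1030/19, q* = 3767/19.
With the rebate, buyers effectively pay pb = ps − 22, where ps is the price sellers receive.
Demand in terms of ps becomes qd = 388 − 3.5(ps − 22) = 465 - 3.5ps. Setting this equal to supply: 465 - 3.5ps = -127 + 6ps, so ps = 1184/19.
Buyers pay pb = 1184/19 − 22 = 766/19; q' = -127 + 6·(1184/19) = 4691/19.
ΔCS = ½(3767/19 + 4691/19)(1030/19 − 766/19) = 1116456/361; ΔPS = ½(3767/19 + 4691/19)(1184/19 − 1030/19) = 651266/361.
Government spending = 22 × 4691/19 = 103202/19.
DWL = ½ × 22 × (4691/19 − 3767/19) = 10164/19; fraction = (10164/19) / (103202/19) = 462/4691.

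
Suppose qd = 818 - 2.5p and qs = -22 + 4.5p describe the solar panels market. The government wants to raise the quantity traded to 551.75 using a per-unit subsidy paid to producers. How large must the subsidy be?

At q = 551.75, invert demand for the buyer price: pb = (818 − 551.75)/2.5 = 106.5; invert supply for the seller price: ps = (551.75 − (-22))/4.5 = 127.5.
The subsidy must fill the gap: s = ps − pb = 127.5 − 106.5 = 21.

Required subsidy s = 21 per unit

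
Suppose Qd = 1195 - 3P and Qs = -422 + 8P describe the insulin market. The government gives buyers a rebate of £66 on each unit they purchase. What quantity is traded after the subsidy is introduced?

Q' = 898

Pre-subsidy: 1195 - 3P = -422 + 8P gives P* = 147, Q* = 754.
With the rebate, buyers effectively pay Pb = Ps − 66, where Ps is the price sellers receive.
Demand in terms of Ps becomes Qd = 1195 − 3(Ps − 66) = 1393 - 3Ps. Setting this equal to supply: 1393 - 3Ps = -422 + 8Ps, so Ps = 165.
Buyers pay Pb = 165 − 66 = 99; Q' = -422 + 8·165 = 898.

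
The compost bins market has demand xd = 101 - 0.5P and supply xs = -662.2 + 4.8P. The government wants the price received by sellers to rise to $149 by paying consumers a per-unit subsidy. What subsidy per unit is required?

Required subsidy s = $53 per unit

At a seller price of 149, quantity supplied is -662.2 + 4.8·149 = 53.
Buyers absorb 53 only when they pay Pb with 101 − 0.5·Pb = 53, i.e. Pb = 96.
s = Ps − Pb = 149 − 96 = 53.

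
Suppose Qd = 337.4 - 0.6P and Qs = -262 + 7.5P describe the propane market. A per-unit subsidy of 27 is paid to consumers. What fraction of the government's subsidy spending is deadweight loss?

Pre-subsidy: 337.4 - 0.6P = -262 + 7.5P gives P* = 74, Q* = 293.
With the rebate, buyers effectively pay Pb = Ps − 27, where Ps is the price sellers receive.
Demand in terms of Ps becomes Qd = 337.4 − 0.6(Ps − 27) = 353.6 - 0.6Ps. Setting this equal to supply: 353.6 - 0.6Ps = -262 + 7.5Ps, so Ps = 76.
Buyers pay Pb = 76 − 27 = 49; Q' = -262 + 7.5·76 = 308.
ΔCS = ½(293 + 308)(74 − 49) = 7512.5; ΔPS = ½(293 + 308)(76 − 74) = 601.
Government spending = 27 × 308 = 8316.
DWL = ½ × 27 × (308 − 293) = 202.5; fraction = 202.5 / 8316 = 15/616.

DWL / government spending = 15/616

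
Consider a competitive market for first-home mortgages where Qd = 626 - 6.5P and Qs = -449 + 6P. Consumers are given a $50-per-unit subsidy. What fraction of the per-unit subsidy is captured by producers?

Producer share = 0.52

Pre-subsidy: 626 - 6.5P = -449 + 6P gives P* = 86, Q* = 67.
With the rebate, buyers effectively pay Pb = Ps − 50, where Ps is the price sellers receive.
Demand in terms of Ps becomes Qd = 626 − 6.5(Ps − 50) = 951 - 6.5Ps. Setting this equal to supply: 951 - 6.5Ps = -449 + 6Ps, so Ps = 112.
Buyers pay Pb = 112 − 50 = 62; Q' = -449 + 6·112 = 223.
Buyers' price falls by P* − Pb = 86 − 62 = 24; sellers' price rises by Ps − P* = 112 − 86 = 26.
So producers capture 26/50 = 0.52 of each unit of subsidy.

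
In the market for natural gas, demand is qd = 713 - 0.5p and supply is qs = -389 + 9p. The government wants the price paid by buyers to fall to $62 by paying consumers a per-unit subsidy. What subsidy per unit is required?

Required subsidy s = $57 per unit

At a buyer price of 62, quantity demanded is 713 − 0.5·62 = 682.
Sellers supply 682 only when they receive ps with -389 + 9·ps = 682, i.e. ps = 119.
s = ps − pb = 119 − 62 = 57.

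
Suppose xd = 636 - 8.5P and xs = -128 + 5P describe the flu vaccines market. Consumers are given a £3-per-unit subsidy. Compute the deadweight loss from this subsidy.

Pre-subsidy: 636 - 8.5P = -128 + 5P gives P* = 1528/27, x* = 4184/27.
With the rebate, buyers effectively pay Pb = Ps − 3, where Ps is the price sellers receive.
Demand in terms of Ps becomes xd = 636 − 8.5(Ps − 3) = 661.5 - 8.5Ps. Setting this equal to supply: 661.5 - 8.5Ps = -128 + 5Ps, so Ps = 1579/27.
Buyers pay Pb = 1579/27 − 3 = 1498/27; x' = -128 + 5·(1579/27) = 4439/27.
The subsidy expands output by 4439/27 − 4184/27 = 85/9 past the efficient level; on those units the gap between marginal cost and willingness to pay runs from 0 up to 3.
DWL = ½ × 3 × 85/9 = 85/6.

Deadweight loss = 85/6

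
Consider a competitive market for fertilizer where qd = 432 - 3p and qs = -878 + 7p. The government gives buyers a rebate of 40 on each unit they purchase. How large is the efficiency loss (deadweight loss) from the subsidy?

Pre-subsidy: 432 - 3p = -878 + 7p gives p* = 131, q* = 39.
With the rebate, buyers effectively pay pb = ps − 40, where ps is the price sellers receive.
Demand in terms of ps becomes qd = 432 − 3(ps − 40) = 552 - 3ps. Setting this equal to supply: 552 - 3ps = -878 + 7ps, so ps = 143.
Buyers pay pb = 143 − 40 = 103; q' = -878 + 7·143 = 123.
The subsidy expands output by 123 − 39 = 84 past the efficient level; on those units the gap between marginal cost and willingness to pay runs from 0 up to 40.
DWL = ½ × 40 × 84 = 1680.

Deadweight loss = 1680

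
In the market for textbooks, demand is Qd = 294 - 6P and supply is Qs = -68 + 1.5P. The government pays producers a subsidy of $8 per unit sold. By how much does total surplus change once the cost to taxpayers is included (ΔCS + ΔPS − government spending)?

Pre-subsidy: 294 - 6P = -68 + 1.5P gives P* = 724/15, Q* = 4.4.
With the subsidy, sellers receive Ps = Pb + 8 for each unit, where Pb is the price buyers pay.
Supply in terms of Pb becomes Qs = -68 + 1.5(Pb + 8) = -56 + 1.5Pb. Setting this equal to demand: 294 - 6Pb = -56 + 1.5Pb, so Pb = 140/3.
Sellers receive Ps = 140/3 + 8 = 164/3; Q' = 294 − 6·(140/3) = 14.
ΔCS = ½(4.4 + 14)(724/15 − 140/3) = 14.72; ΔPS = ½(4.4 + 14)(164/3 − 724/15) = 58.88.
Government spending = 8 × 14 = 112.
Net change = 14.72 + 58.88 − 112 = -38.4. The loss equals the DWL triangle ½·8·9.6.

Net change in total surplus = -$38.4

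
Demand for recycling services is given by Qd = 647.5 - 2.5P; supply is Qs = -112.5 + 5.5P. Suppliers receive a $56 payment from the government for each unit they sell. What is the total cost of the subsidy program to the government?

Pre-subsidy: 647.5 - 2.5P = -112.5 + 5.5P gives P* = 95, Q* = 410.
With the subsidy, sellers receive Ps = Pb + 56 for each unit, where Pb is the price buyers pay.
Supply in terms of Pb becomes Qs = -112.5 + 5.5(Pb + 56) = 195.5 + 5.5Pb. Setting this equal to demand: 647.5 - 2.5Pb = 195.5 + 5.5Pb, so Pb = 56.5.
Sellers receive Ps = 56.5 + 56 = 112.5; Q' = 647.5 − 2.5·56.5 = 506.25.
Government outlay = subsidy × quantity = 56 × 506.25 = 28350.

Government cost = $28350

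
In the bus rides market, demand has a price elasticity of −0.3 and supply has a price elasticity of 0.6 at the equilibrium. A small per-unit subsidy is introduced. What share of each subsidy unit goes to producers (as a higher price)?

For a small subsidy around the equilibrium, the benefit split depends on the relative slopes, which at a point are proportional to the elasticities.
Buyer share = εs/(εs + |εd|) = 0.6/(0.6 + 0.3) = 2/3; seller share = |εd|/(εs + |εd|) = 1/3.
So producers capture 1/3 of the subsidy.

Producer share = 1/3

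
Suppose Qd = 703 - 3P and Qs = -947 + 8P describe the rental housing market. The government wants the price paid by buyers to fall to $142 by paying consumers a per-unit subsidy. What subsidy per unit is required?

Required subsidy s = $11 per unit

At a buyer price of 142, quantity demanded is 703 − 3·142 = 277.
Sellers supply 277 only when they receive Ps with -947 + 8·Ps = 277, i.e. Ps = 153.
s = Ps − Pb = 153 − 142 = 11.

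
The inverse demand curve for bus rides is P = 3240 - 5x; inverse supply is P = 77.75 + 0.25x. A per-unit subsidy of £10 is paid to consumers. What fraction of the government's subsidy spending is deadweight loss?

Pre-subsidy: 3240 - 5x = 77.75 + 0.25x gives x* = 1807/3 and P* = 685/3.
With the rebate, buyers effectively pay Pb = Ps − 10, where Ps is the price sellers receive.
On the curves, Pb = 3240 - 5x and Ps = 77.75 + 0.25x; the wedge Ps − Pb = 10 gives 77.75 + 0.25x − (3240 - 5x) = 10, so x' = 12689/21.
Then Pb = 3240 − 5·(12689/21) = 4595/21 and Ps = 77.75 + 0.25·(12689/21) = 4805/21.
ΔCS = ½(1807/3 + 12689/21)(685/3 − 4595/21) = 844600/147; ΔPS = ½(1807/3 + 12689/21)(4805/21 − 685/3) = 42230/147.
Government spending = 10 × 12689/21 = 126890/21.
DWL = ½ × 10 × (12689/21 − 1807/3) = 200/21; fraction = (200/21) / (126890/21) = 20/12689.

DWL / government spending = 20/12689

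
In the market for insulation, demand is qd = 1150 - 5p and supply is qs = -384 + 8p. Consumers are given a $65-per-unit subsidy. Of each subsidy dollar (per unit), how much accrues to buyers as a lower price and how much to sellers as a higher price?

Pre-subsidy: 1150 - 5p = -384 + 8p gives p* = 118, q* = 560.
With the rebate, buyers effectively pay pb = ps − 65, where ps is the price sellers receive.
Demand in terms of ps becomes qd = 1150 − 5(ps − 65) = 1475 - 5ps. Setting this equal to supply: 1475 - 5ps = -384 + 8ps, so ps = 143.
Buyers pay pb = 143 − 65 = 78; q' = -384 + 8·143 = 760.
Buyers' price falls by p* − pb = 118 − 78 = 40; sellers' price rises by ps − p* = 143 − 118 = 25.

Buyers gain $40 per unit; sellers gain $25 per unit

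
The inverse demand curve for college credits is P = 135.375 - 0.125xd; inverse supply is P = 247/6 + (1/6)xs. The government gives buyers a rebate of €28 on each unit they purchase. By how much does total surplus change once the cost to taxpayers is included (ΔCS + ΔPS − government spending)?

Net change in total surplus = -€1344

Pre-subsidy: 135.375 - 0.125x = 247/6 + (1/6)x gives x* = 323 and P* = 95.
With the rebate, buyers effectively pay Pb = Ps − 28, where Ps is the price sellers receive.
On the curves, Pb = 135.375 - 0.125x and Ps = 247/6 + (1/6)x; the wedge Ps − Pb = 28 gives 247/6 + (1/6)x − (135.375 - 0.125x) = 28, so x' = 419.
Then Pb = 135.375 − 0.125·419 = 83 and Ps = 247/6 + (1/6)·419 = 111.
ΔCS = ½(323 + 419)(95 − 83) = 4452; ΔPS = ½(323 + 419)(111 − 95) = 5936.
Government spending = 28 × 419 = 11732.
Net change = 4452 + 5936 − 11732 = -1344. The loss equals the DWL triangle ½·28·96.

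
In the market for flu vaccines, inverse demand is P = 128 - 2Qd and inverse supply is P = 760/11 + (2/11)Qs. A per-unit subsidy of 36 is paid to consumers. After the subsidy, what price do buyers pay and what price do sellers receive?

Buyers pay 41; sellers receive 77

Pre-subsidy: 128 - 2Q = 760/11 + (2/11)Q gives Q* = 27 and P* = 74.
With the rebate, buyers effectively pay Pb = Ps − 36, where Ps is the price sellers receive.
On the curves, Pb = 128 - 2Q and Ps = 760/11 + (2/11)Q; the wedge Ps − Pb = 36 gives 760/11 + (2/11)Q − (128 - 2Q) = 36, so Q' = 43.5.
Then Pb = 128 − 2·43.5 = 41 and Ps = 760/11 + (2/11)·43.5 = 77.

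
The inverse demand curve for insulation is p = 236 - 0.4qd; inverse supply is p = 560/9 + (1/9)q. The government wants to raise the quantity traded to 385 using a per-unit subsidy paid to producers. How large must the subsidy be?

Required subsidy s = 23 per unit

At q = 385, from the demand curve buyers pay pb = 236 − 0.4·385 = 82; from the supply curve sellers need ps = 560/9 + (1/9)·385 = 105.
The subsidy must fill the gap: s = ps − pb = 105 − 82 = 23.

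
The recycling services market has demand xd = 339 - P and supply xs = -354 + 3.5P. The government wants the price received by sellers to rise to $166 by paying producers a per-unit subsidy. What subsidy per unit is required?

At a seller price of 166, quantity supplied is -354 + 3.5·166 = 227.
Buyers absorb 227 only when they pay Pb with 339 − 1·Pb = 227, i.e. Pb = 112.
s = Ps − Pb = 166 − 112 = 54.

Required subsidy s = $54 per unit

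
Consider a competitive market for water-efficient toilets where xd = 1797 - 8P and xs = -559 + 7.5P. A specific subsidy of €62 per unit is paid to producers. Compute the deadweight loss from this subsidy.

Deadweight loss = €7440

Pre-subsidy: 1797 - 8P = -559 + 7.5P gives P* = 152, x* = 581.
With the subsidy, sellers receive Ps = Pb + 62 for each unit, where Pb is the price buyers pay.
Supply in terms of Pb becomes xs = -559 + 7.5(Pb + 62) = -94 + 7.5Pb. Setting this equal to demand: 1797 - 8Pb = -94 + 7.5Pb, so Pb = 122.
Sellers receive Ps = 122 + 62 = 184; x' = 1797 − 8·122 = 821.
The subsidy expands output by 821 − 581 = 240 past the efficient level; on those units the gap between marginal cost and willingness to pay runs from 0 up to 62.
DWL = ½ × 62 × 240 = 7440.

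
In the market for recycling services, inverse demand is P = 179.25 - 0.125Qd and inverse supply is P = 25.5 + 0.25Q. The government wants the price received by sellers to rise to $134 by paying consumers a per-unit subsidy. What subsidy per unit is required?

Required subsidy s = $9 per unit

At a seller price of 134, quantity supplied is -102 + 4·134 = 434.
Buyers absorb 434 only when they pay Pb = 179.25 − 0.125·434 = 125.
s = Ps − Pb = 134 − 125 = 9.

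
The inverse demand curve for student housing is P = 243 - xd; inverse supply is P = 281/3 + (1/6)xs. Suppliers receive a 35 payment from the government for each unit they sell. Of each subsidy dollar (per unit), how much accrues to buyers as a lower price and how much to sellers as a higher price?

Buyers gain 30 per unit; sellers gain 5 per unit

Pre-subsidy: 243 - x = 281/3 + (1/6)x gives x* = 128 and P* = 115.
With the subsidy, sellers receive Ps = Pb + 35 for each unit, where Pb is the price buyers pay.
On the curves, Pb = 243 - x and Ps = 281/3 + (1/6)x; the wedge Ps − Pb = 35 gives 281/3 + (1/6)x − (243 - x) = 35, so x' = 158.
Then Pb = 243 − 1·158 = 85 and Ps = 281/3 + (1/6)·158 = 120.
Buyers' price falls by P* − Pb = 115 − 85 = 30; sellers' price rises by Ps − P* = 120 − 115 = 5.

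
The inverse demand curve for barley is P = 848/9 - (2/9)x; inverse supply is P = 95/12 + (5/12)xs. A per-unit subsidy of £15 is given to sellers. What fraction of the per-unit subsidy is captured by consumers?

Pre-subsidy: 848/9 - (2/9)x = 95/12 + (5/12)x gives x* = 3107/23 and P* = 4430/69.
With the subsidy, sellers receive Ps = Pb + 15 for each unit, where Pb is the price buyers pay.
On the curves, Pb = 848/9 - (2/9)x and Ps = 95/12 + (5/12)x; the wedge Ps − Pb = 15 gives 95/12 + (5/12)x − (848/9 - (2/9)x) = 15, so x' = 3647/23.
Then Pb = 848/9 − (2/9)·(3647/23) = 4070/69 and Ps = 95/12 + (5/12)·(3647/23) = 5105/69.
Buyers' price falls by P* − Pb = 4430/69 − 4070/69 = 120/23; sellers' price rises by Ps − P* = 5105/69 − 4430/69 = 225/23.
So consumers capture (120/23)/15 = 8/23 of each unit of subsidy.

Consumer share = 8/23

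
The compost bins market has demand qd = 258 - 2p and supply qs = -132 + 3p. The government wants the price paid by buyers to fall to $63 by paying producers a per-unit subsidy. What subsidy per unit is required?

At a buyer price of 63, quantity demanded is 258 − 2·63 = 132.
Sellers supply 132 only when they receive ps with -132 + 3·ps = 132, i.e. ps = 88.
s = ps − pb = 88 − 63 = 25.

Required subsidy s = $25 per unit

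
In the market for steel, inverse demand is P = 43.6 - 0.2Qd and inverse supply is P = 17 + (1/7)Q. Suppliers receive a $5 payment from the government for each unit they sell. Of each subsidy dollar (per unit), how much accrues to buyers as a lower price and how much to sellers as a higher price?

Pre-subsidy: 43.6 - 0.2Q = 17 + (1/7)Q gives Q* = 931/12 and P* = 337/12.
With the subsidy, sellers receive Ps = Pb + 5 for each unit, where Pb is the price buyers pay.
On the curves, Pb = 43.6 - 0.2Q and Ps = 17 + (1/7)Q; the wedge Ps − Pb = 5 gives 17 + (1/7)Q − (43.6 - 0.2Q) = 5, so Q' = 553/6.
Then Pb = 43.6 − 0.2·(553/6) = 151/6 and Ps = 17 + (1/7)·(553/6) = 181/6.
Buyers' price falls by P* − Pb = 337/12 − 151/6 = 35/12; sellers' price rises by Ps − P* = 181/6 − 337/12 = 25/12.

Buyers gain 35/12 per unit; sellers gain 25/12 per unit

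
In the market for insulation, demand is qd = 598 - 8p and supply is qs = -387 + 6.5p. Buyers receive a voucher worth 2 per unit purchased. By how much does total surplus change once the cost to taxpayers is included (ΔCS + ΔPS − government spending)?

Net change in total surplus = -208/29

Pre-subsidy: 598 - 8p = -387 + 6.5p gives p* = 1970/29, q* = 1582/29.
With the rebate, buyers effectively pay pb = ps − 2, where ps is the price sellers receive.
Demand in terms of ps becomes qd = 598 − 8(ps − 2) = 614 - 8ps. Setting this equal to supply: 614 - 8ps = -387 + 6.5ps, so ps = 2002/29.
Buyers pay pb = 2002/29 − 2 = 1944/29; q' = -387 + 6.5·(2002/29) = 1790/29.
ΔCS = ½(1582/29 + 1790/29)(1970/29 − 1944/29) = 43836/841; ΔPS = ½(1582/29 + 1790/29)(2002/29 − 1970/29) = 53952/841.
Government spending = 2 × 1790/29 = 3580/29.
Net change = 43836/841 + 53952/841 − 3580/29 = -208/29. The loss equals the DWL triangle ½·2·208/29.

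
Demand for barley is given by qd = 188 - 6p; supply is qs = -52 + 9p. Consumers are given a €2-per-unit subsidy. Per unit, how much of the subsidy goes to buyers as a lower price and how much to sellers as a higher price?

Pre-subsidy: 188 - 6p = -52 + 9p gives p* = 16, q* = 92.
With the rebate, buyers effectively pay pb = ps − 2, where ps is the price sellers receive.
Demand in terms of ps becomes qd = 188 − 6(ps − 2) = 200 - 6ps. Setting this equal to supply: 200 - 6ps = -52 + 9ps, so ps = 16.8.
Buyers pay pb = 16.8 − 2 = 14.8; q' = -52 + 9·16.8 = 99.2.
Buyers' price falls by p* − pb = 16 − 14.8 = 1.2; sellers' price rises by ps − p* = 16.8 − 16 = 0.8.

Buyers gain €1.2 per unit; sellers gain €0.8 per unit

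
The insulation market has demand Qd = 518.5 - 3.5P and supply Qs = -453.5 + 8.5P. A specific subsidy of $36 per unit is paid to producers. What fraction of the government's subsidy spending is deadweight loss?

Pre-subsidy: 518.5 - 3.5P = -453.5 + 8.5P gives P* = 81, Q* = 235.
With the subsidy, sellers receive Ps = Pb + 36 for each unit, where Pb is the price buyers pay.
Supply in terms of Pb becomes Qs = -453.5 + 8.5(Pb + 36) = -147.5 + 8.5Pb. Setting this equal to demand: 518.5 - 3.5Pb = -147.5 + 8.5Pb, so Pb = 55.5.
Sellers receive Ps = 55.5 + 36 = 91.5; Q' = 518.5 − 3.5·55.5 = 324.25.
ΔCS = ½(235 + 324.25)(81 − 55.5) = 7130.4375; ΔPS = ½(235 + 324.25)(91.5 − 81) = 2936.0625.
Government spending = 36 × 324.25 = 11673.
DWL = ½ × 36 × (324.25 − 235) = 1606.5; fraction = 1606.5 / 11673 = 357/2594.

DWL / government spending = 357/2594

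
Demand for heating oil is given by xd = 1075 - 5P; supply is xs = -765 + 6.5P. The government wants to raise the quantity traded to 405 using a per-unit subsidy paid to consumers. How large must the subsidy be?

At x = 405, invert demand for the buyer price: Pb = (1075 − 405)/5 = 134; invert supply for the seller price: Ps = (405 − (-765))/6.5 = 180.
The subsidy must fill the gap: s = Ps − Pb = 180 − 134 = 46.

Required subsidy s = 46 per unit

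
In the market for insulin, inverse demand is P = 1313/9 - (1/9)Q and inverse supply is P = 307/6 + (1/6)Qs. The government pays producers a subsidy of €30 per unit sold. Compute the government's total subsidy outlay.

Government cost = €13470

Pre-subsidy: 1313/9 - (1/9)Q = 307/6 + (1/6)Q gives Q* = 341 and P* = 108.
With the subsidy, sellers receive Ps = Pb + 30 for each unit, where Pb is the price buyers pay.
On the curves, Pb = 1313/9 - (1/9)Q and Ps = 307/6 + (1/6)Q; the wedge Ps − Pb = 30 gives 307/6 + (1/6)Q − (1313/9 - (1/9)Q) = 30, so Q' = 449.
Then Pb = 1313/9 − (1/9)·449 = 96 and Ps = 307/6 + (1/6)·449 = 126.
Government outlay = subsidy × quantity = 30 × 449 = 13470.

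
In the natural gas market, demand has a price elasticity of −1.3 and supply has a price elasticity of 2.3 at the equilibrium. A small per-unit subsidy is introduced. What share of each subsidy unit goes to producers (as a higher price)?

For a small subsidy around the equilibrium, the benefit split depends on the relative slopes, which at a point are proportional to the elasticities.
Buyer share = εs/(εs + |εd|) = 2.3/(2.3 + 1.3) = 23/36; seller share = |εd|/(εs + |εd|) = 13/36.
So producers capture 13/36 of the subsidy.

Producer share = 13/36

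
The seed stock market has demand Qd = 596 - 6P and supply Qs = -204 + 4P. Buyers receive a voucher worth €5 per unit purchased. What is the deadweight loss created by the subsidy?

Deadweight loss = €30

Pre-subsidy: 596 - 6P = -204 + 4P gives P* = 80, Q* = 116.
With the rebate, buyers effectively pay Pb = Ps − 5, where Ps is the price sellers receive.
Demand in terms of Ps becomes Qd = 596 − 6(Ps − 5) = 626 - 6Ps. Setting this equal to supply: 626 - 6Ps = -204 + 4Ps, so Ps = 83.
Buyers pay Pb = 83 − 5 = 78; Q' = -204 + 4·83 = 128.
The subsidy expands output by 128 − 116 = 12 past the efficient level; on those units the gap between marginal cost and willingness to pay runs from 0 up to 5.
DWL = ½ × 5 × 12 = 30.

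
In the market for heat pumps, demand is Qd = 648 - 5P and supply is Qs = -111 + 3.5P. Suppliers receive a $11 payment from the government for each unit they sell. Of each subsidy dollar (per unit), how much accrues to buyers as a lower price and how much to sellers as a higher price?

Pre-subsidy: 648 - 5P = -111 + 3.5P gives P* = 1518/17, Q* = 3426/17.
With the subsidy, sellers receive Ps = Pb + 11 for each unit, where Pb is the price buyers pay.
Supply in terms of Pb becomes Qs = -111 + 3.5(Pb + 11) = -72.5 + 3.5Pb. Setting this equal to demand: 648 - 5Pb = -72.5 + 3.5Pb, so Pb = 1441/17.
Sellers receive Ps = 1441/17 + 11 = 1628/17; Q' = 648 − 5·(1441/17) = 3811/17.
Buyers' price falls by P* − Pb = 1518/17 − 1441/17 = 77/17; sellers' price rises by Ps − P* = 1628/17 − 1518/17 = 110/17.

Buyers gain 77/17 per unit; sellers gain 110/17 per unit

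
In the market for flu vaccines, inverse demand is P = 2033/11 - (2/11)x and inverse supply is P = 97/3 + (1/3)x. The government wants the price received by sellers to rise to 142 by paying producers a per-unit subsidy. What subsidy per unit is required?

At a seller price of 142, quantity supplied is -97 + 3·142 = 329.
Buyers absorb 329 only when they pay Pb = 2033/11 − (2/11)·329 = 125.
s = Ps − Pb = 142 − 125 = 17.

Required subsidy s = 17 per unit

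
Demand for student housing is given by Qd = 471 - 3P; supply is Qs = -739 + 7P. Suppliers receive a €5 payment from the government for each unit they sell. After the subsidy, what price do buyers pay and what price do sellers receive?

Buyers pay €117.5; sellers receive €122.5

Pre-subsidy: 471 - 3P = -739 + 7P gives P* = 121, Q* = 108.
With the subsidy, sellers receive Ps = Pb + 5 for each unit, where Pb is the price buyers pay.
Supply in terms of Pb becomes Qs = -739 + 7(Pb + 5) = -704 + 7Pb. Setting this equal to demand: 471 - 3Pb = -704 + 7Pb, so Pb = 117.5.
Sellers receive Ps = 117.5 + 5 = 122.5; Q' = 471 − 3·117.5 = 118.5.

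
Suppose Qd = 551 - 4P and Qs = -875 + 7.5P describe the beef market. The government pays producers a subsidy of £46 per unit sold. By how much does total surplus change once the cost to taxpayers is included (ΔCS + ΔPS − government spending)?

Net change in total surplus = -£2760

Pre-subsidy: 551 - 4P = -875 + 7.5P gives P* = 124, Q* = 55.
With the subsidy, sellers receive Ps = Pb + 46 for each unit, where Pb is the price buyers pay.
Supply in terms of Pb becomes Qs = -875 + 7.5(Pb + 46) = -530 + 7.5Pb. Setting this equal to demand: 551 - 4Pb = -530 + 7.5Pb, so Pb = 94.
Sellers receive Ps = 94 + 46 = 140; Q' = 551 − 4·94 = 175.
ΔCS = ½(55 + 175)(124 − 94) = 3450; ΔPS = ½(55 + 175)(140 − 124) = 1840.
Government spending = 46 × 175 = 8050.
Net change = 3450 + 1840 − 8050 = -2760. The loss equals the DWL triangle ½·46·120.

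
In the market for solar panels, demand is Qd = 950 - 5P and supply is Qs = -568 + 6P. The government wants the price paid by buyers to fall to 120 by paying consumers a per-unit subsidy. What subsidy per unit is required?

Required subsidy s = 33 per unit

At a buyer price of 120, quantity demanded is 950 − 5·120 = 350.
Sellers supply 350 only when they receive Ps with -568 + 6·Ps = 350, i.e. Ps = 153.
s = Ps − Pb = 153 − 120 = 33.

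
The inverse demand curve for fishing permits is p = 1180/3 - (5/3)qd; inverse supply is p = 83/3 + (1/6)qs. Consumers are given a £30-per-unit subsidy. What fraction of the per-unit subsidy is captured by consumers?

Pre-subsidy: 1180/3 - (5/3)q = 83/3 + (1/6)q gives q* = 2194/11 and p* = 670/11.
With the rebate, buyers effectively pay pb = ps − 30, where ps is the price sellers receive.
On the curves, pb = 1180/3 - (5/3)q and ps = 83/3 + (1/6)q; the wedge ps − pb = 30 gives 83/3 + (1/6)q − (1180/3 - (5/3)q) = 30, so q' = 2374/11.
Then pb = 1180/3 − (5/3)·(2374/11) = 370/11 and ps = 83/3 + (1/6)·(2374/11) = 700/11.
Buyers' price falls by p* − pb = 670/11 − 370/11 = 300/11; sellers' price rises by ps − p* = 700/11 − 670/11 = 30/11.
So consumers capture (300/11)/30 = 10/11 of each unit of subsidy.

Consumer share = 10/11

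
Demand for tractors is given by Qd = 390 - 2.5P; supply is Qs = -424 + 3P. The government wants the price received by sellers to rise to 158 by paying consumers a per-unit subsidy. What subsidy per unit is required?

At a seller price of 158, quantity supplied is -424 + 3·158 = 50.
Buyers absorb 50 only when they pay Pb with 390 − 2.5·Pb = 50, i.e. Pb = 136.
s = Ps − Pb = 158 − 136 = 22.

Required subsidy s = 22 per unit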